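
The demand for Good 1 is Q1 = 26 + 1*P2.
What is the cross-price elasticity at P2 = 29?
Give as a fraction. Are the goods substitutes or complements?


dQ1/dP2 = 1
At P2 = 29: Q1 = 26 + 1*29 = 55
Exy = (dQ1/dP2)(P2/Q1) = 1 * 29 / 55 = 29/55
Since Exy > 0, the goods are substitutes.

29/55 (substitutes)


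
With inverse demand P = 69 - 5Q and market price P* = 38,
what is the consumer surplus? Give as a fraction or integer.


Maximum willingness to pay (at Q=0): P_max = 69
Quantity demanded at P* = 38:
Q* = (69 - 38)/5 = 31/5
CS = (1/2) * Q* * (P_max - P*)
CS = (1/2) * 31/5 * (69 - 38)
CS = (1/2) * 31/5 * 31 = 961/10

961/10


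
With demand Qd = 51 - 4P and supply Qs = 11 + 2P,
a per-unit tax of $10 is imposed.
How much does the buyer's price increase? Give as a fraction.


With a per-unit tax, the buyer's price increase depends on relative slopes.
Supply slope: d = 2, Demand slope: b = 4
Buyer's price increase = d * tax / (b + d)
= 2 * 10 / (4 + 2)
= 20 / 6 = 10/3

10/3


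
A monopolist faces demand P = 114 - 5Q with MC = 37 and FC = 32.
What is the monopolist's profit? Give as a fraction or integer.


MR = MC: 114 - 10Q = 37
Q* = 77/10
P* = 114 - 5*77/10 = 151/2
Profit = (P* - MC)*Q* - FC
= (151/2 - 37)*77/10 - 32
= 77/2*77/10 - 32
= 5929/20 - 32 = 5289/20

5289/20


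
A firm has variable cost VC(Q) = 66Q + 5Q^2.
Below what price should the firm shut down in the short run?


AVC(Q) = VC(Q)/Q = 66 + 5Q
AVC is increasing in Q, so minimum AVC is at Q -> 0+.
Min AVC = 66
The firm should shut down if P < 66.

66


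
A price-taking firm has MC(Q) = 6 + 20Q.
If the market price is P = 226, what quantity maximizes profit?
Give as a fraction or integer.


In perfect competition, profit is maximized where P = MC.
226 = 6 + 20Q
220 = 20Q
Q* = 220/20 = 11

11


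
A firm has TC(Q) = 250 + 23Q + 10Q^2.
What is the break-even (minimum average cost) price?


AC(Q) = 250/Q + 23 + 10Q
To minimize: dAC/dQ = -250/Q^2 + 10 = 0
Q^2 = 250/10 = 25
Q* = 5
Min AC = 250/5 + 23 + 10*5
Min AC = 50 + 23 + 50 = 123

123


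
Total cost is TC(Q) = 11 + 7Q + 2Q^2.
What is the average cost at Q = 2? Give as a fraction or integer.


TC(2) = 11 + 7*2 + 2*2^2
TC(2) = 11 + 14 + 8 = 33
AC = TC/Q = 33/2 = 33/2

33/2


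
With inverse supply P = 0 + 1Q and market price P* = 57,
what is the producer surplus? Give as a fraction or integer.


Minimum supply price (at Q=0): P_min = 0
Quantity supplied at P* = 57:
Q* = (57 - 0)/1 = 57
PS = (1/2) * Q* * (P* - P_min)
PS = (1/2) * 57 * (57 - 0)
PS = (1/2) * 57 * 57 = 3249/2

3249/2


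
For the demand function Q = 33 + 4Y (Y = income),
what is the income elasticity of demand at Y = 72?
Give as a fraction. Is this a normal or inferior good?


dQ/dY = 4
At Y = 72: Q = 33 + 4*72 = 321
Ey = (dQ/dY)(Y/Q) = 4 * 72 / 321 = 96/107
Since Ey > 0, this is a normal good.

96/107 (normal good)


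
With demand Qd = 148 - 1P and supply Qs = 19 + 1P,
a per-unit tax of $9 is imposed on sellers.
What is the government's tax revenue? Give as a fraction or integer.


With tax on sellers, new supply: Qs' = 19 + 1(P - 9)
= 10 + 1P
New equilibrium quantity:
Q_new = 79
Tax revenue = tax * Q_new = 9 * 79 = 711

711


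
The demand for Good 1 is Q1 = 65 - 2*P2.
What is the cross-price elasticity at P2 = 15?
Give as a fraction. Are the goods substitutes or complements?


dQ1/dP2 = -2
At P2 = 15: Q1 = 65 - 2*15 = 35
Exy = (dQ1/dP2)(P2/Q1) = -2 * 15 / 35 = -6/7
Since Exy < 0, the goods are complements.

-6/7 (complements)


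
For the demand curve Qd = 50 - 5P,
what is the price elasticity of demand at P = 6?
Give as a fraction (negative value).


dQ/dP = -5
At P = 6: Q = 50 - 5*6 = 20
E = (dQ/dP)(P/Q) = (-5)(6/20) = -3/2

-3/2


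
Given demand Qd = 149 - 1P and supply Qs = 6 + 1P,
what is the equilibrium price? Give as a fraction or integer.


At equilibrium, Qd = Qs.
149 - 1P = 6 + 1P
149 - 6 = 1P + 1P
143 = 2P
P* = 143/2 = 143/2

143/2


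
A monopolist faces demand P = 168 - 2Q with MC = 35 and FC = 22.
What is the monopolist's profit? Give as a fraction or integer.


MR = MC: 168 - 4Q = 35
Q* = 133/4
P* = 168 - 2*133/4 = 203/2
Profit = (P* - MC)*Q* - FC
= (203/2 - 35)*133/4 - 22
= 133/2*133/4 - 22
= 17689/8 - 22 = 17513/8

17513/8


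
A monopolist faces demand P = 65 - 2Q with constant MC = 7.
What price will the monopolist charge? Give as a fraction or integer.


MR = 65 - 4Q
Set MR = MC: 65 - 4Q = 7
Q* = 29/2
Substitute into demand:
P* = 65 - 2*29/2 = 36

36


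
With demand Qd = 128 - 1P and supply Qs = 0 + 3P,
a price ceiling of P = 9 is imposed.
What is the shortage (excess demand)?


At P = 9:
Qd = 128 - 1*9 = 119
Qs = 0 + 3*9 = 27
Shortage = Qd - Qs = 119 - 27 = 92

92


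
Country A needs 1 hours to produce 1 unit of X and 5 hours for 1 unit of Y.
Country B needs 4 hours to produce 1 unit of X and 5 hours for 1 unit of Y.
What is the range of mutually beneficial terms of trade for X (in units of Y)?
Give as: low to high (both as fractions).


Opportunity cost of X for Country A = hours_X / hours_Y = 1/5 = 1/5 units of Y
Opportunity cost of X for Country B = hours_X / hours_Y = 4/5 = 4/5 units of Y
Terms of trade must be between the two opportunity costs.
Range: 1/5 to 4/5

1/5 to 4/5


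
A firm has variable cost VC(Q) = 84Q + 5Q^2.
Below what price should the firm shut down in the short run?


AVC(Q) = VC(Q)/Q = 84 + 5Q
AVC is increasing in Q, so minimum AVC is at Q -> 0+.
Min AVC = 84
The firm should shut down if P < 84.

84


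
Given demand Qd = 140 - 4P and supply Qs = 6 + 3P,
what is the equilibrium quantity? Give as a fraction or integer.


First find equilibrium price:
140 - 4P = 6 + 3P
P* = 134/7 = 134/7
Then substitute into demand:
Q* = 140 - 4 * 134/7 = 444/7

444/7


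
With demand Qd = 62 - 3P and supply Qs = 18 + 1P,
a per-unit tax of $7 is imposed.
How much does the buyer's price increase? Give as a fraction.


With a per-unit tax, the buyer's price increase depends on relative slopes.
Supply slope: d = 1, Demand slope: b = 3
Buyer's price increase = d * tax / (b + d)
= 1 * 7 / (3 + 1)
= 7 / 4 = 7/4

7/4


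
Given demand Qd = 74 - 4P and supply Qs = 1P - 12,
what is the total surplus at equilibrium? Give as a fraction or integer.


Find equilibrium: 74 - 4P = 1P - 12
74 + 12 = 5P
P* = 86/5 = 86/5
Q* = 1*86/5 - 12 = 26/5
Inverse demand: P = 37/2 - Q/4, so P_max = 37/2
Inverse supply: P = 12 + Q/1, so P_min = 12
CS = (1/2) * 26/5 * (37/2 - 86/5) = 169/50
PS = (1/2) * 26/5 * (86/5 - 12) = 338/25
TS = CS + PS = 169/50 + 338/25 = 169/10

169/10


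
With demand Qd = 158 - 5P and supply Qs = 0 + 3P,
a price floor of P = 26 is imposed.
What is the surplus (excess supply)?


At P = 26:
Qd = 158 - 5*26 = 28
Qs = 0 + 3*26 = 78
Surplus = Qs - Qd = 78 - 28 = 50

50


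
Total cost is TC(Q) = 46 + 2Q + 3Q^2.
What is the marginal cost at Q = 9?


MC = dTC/dQ = 2 + 2*3*Q
At Q = 9:
MC = 2 + 6*9
MC = 2 + 54 = 56

56


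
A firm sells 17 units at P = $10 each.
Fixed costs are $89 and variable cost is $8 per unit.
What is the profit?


Total Revenue = P * Q = 10 * 17 = $170
Total Cost = FC + VC*Q = 89 + 8*17 = $225
Profit = TR - TC = 170 - 225 = $-55

$-55


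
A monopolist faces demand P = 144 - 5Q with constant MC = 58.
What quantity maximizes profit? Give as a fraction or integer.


TR = P*Q = (144 - 5Q)Q = 144Q - 5Q^2
MR = dTR/dQ = 144 - 10Q
Set MR = MC:
144 - 10Q = 58
86 = 10Q
Q* = 86/10 = 43/5

43/5


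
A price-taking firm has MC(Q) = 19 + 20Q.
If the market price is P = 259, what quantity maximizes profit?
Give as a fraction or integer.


In perfect competition, profit is maximized where P = MC.
259 = 19 + 20Q
240 = 20Q
Q* = 240/20 = 12

12


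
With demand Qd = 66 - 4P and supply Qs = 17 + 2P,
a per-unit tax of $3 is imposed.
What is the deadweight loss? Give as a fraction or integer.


Pre-tax equilibrium quantity: Q* = 100/3
Post-tax equilibrium quantity: Q_tax = 88/3
Reduction in quantity: Q* - Q_tax = 4
DWL = (1/2) * tax * (Q* - Q_tax)
DWL = (1/2) * 3 * 4 = 6

6


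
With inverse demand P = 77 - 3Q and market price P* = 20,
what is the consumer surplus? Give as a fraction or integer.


Maximum willingness to pay (at Q=0): P_max = 77
Quantity demanded at P* = 20:
Q* = (77 - 20)/3 = 19
CS = (1/2) * Q* * (P_max - P*)
CS = (1/2) * 19 * (77 - 20)
CS = (1/2) * 19 * 57 = 1083/2

1083/2


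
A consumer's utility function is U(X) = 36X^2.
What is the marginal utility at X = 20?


MU = dU/dX = 36*2*X^(2-1)
MU = 72*X^1
At X = 20:
MU = 72 * 20^1
MU = 72 * 20 = 1440

1440


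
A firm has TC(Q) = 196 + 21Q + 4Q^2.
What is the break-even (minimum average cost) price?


AC(Q) = 196/Q + 21 + 4Q
To minimize: dAC/dQ = -196/Q^2 + 4 = 0
Q^2 = 196/4 = 49
Q* = 7
Min AC = 196/7 + 21 + 4*7
Min AC = 28 + 21 + 28 = 77

77


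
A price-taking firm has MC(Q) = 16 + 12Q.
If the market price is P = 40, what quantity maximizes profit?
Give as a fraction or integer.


In perfect competition, profit is maximized where P = MC.
40 = 16 + 12Q
24 = 12Q
Q* = 24/12 = 2

2


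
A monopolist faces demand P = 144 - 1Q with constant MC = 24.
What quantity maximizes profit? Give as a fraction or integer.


TR = P*Q = (144 - 1Q)Q = 144Q - 1Q^2
MR = dTR/dQ = 144 - 2Q
Set MR = MC:
144 - 2Q = 24
120 = 2Q
Q* = 120/2 = 60

60


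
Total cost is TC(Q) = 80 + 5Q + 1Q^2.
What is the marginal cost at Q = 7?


MC = dTC/dQ = 5 + 2*1*Q
At Q = 7:
MC = 5 + 2*7
MC = 5 + 14 = 19

19


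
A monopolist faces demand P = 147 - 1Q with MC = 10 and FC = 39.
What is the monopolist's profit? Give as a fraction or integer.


MR = MC: 147 - 2Q = 10
Q* = 137/2
P* = 147 - 1*137/2 = 157/2
Profit = (P* - MC)*Q* - FC
= (157/2 - 10)*137/2 - 39
= 137/2*137/2 - 39
= 18769/4 - 39 = 18613/4

18613/4


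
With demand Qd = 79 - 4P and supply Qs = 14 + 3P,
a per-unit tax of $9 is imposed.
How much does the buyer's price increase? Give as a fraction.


With a per-unit tax, the buyer's price increase depends on relative slopes.
Supply slope: d = 3, Demand slope: b = 4
Buyer's price increase = d * tax / (b + d)
= 3 * 9 / (4 + 3)
= 27 / 7 = 27/7

27/7


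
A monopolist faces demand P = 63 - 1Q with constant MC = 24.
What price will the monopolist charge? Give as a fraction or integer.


MR = 63 - 2Q
Set MR = MC: 63 - 2Q = 24
Q* = 39/2
Substitute into demand:
P* = 63 - 1*39/2 = 87/2

87/2


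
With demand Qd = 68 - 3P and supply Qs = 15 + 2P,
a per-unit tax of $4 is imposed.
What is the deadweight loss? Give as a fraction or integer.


Pre-tax equilibrium quantity: Q* = 181/5
Post-tax equilibrium quantity: Q_tax = 157/5
Reduction in quantity: Q* - Q_tax = 24/5
DWL = (1/2) * tax * (Q* - Q_tax)
DWL = (1/2) * 4 * 24/5 = 48/5

48/5


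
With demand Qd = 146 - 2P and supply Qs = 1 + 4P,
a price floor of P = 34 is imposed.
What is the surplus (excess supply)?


At P = 34:
Qd = 146 - 2*34 = 78
Qs = 1 + 4*34 = 137
Surplus = Qs - Qd = 137 - 78 = 59

59


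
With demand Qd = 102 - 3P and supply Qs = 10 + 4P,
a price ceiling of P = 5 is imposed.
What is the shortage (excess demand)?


At P = 5:
Qd = 102 - 3*5 = 87
Qs = 10 + 4*5 = 30
Shortage = Qd - Qs = 87 - 30 = 57

57


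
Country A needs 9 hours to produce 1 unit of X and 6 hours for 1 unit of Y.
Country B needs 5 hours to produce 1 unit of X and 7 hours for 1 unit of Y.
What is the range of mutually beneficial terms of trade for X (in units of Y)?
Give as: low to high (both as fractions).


Opportunity cost of X for Country A = hours_X / hours_Y = 9/6 = 3/2 units of Y
Opportunity cost of X for Country B = hours_X / hours_Y = 5/7 = 5/7 units of Y
Terms of trade must be between the two opportunity costs.
Range: 5/7 to 3/2

5/7 to 3/2


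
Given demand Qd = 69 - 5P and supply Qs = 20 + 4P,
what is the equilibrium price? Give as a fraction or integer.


At equilibrium, Qd = Qs.
69 - 5P = 20 + 4P
69 - 20 = 5P + 4P
49 = 9P
P* = 49/9 = 49/9

49/9


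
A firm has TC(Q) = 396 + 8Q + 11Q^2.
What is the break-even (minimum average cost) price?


AC(Q) = 396/Q + 8 + 11Q
To minimize: dAC/dQ = -396/Q^2 + 11 = 0
Q^2 = 396/11 = 36
Q* = 6
Min AC = 396/6 + 8 + 11*6
Min AC = 66 + 8 + 66 = 140

140


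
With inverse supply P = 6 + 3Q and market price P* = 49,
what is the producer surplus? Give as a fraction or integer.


Minimum supply price (at Q=0): P_min = 6
Quantity supplied at P* = 49:
Q* = (49 - 6)/3 = 43/3
PS = (1/2) * Q* * (P* - P_min)
PS = (1/2) * 43/3 * (49 - 6)
PS = (1/2) * 43/3 * 43 = 1849/6

1849/6


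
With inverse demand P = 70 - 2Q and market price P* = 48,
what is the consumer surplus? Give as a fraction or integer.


Maximum willingness to pay (at Q=0): P_max = 70
Quantity demanded at P* = 48:
Q* = (70 - 48)/2 = 11
CS = (1/2) * Q* * (P_max - P*)
CS = (1/2) * 11 * (70 - 48)
CS = (1/2) * 11 * 22 = 121

121


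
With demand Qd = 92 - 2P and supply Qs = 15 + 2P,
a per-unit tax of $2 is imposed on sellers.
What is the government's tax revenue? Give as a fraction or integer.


With tax on sellers, new supply: Qs' = 15 + 2(P - 2)
= 11 + 2P
New equilibrium quantity:
Q_new = 103/2
Tax revenue = tax * Q_new = 2 * 103/2 = 103

103


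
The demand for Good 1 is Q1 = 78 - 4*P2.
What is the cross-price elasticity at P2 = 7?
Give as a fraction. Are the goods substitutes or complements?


dQ1/dP2 = -4
At P2 = 7: Q1 = 78 - 4*7 = 50
Exy = (dQ1/dP2)(P2/Q1) = -4 * 7 / 50 = -14/25
Since Exy < 0, the goods are complements.

-14/25 (complements)


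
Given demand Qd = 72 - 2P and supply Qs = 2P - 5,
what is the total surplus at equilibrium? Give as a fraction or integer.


Find equilibrium: 72 - 2P = 2P - 5
72 + 5 = 4P
P* = 77/4 = 77/4
Q* = 2*77/4 - 5 = 67/2
Inverse demand: P = 36 - Q/2, so P_max = 36
Inverse supply: P = 5/2 + Q/2, so P_min = 5/2
CS = (1/2) * 67/2 * (36 - 77/4) = 4489/16
PS = (1/2) * 67/2 * (77/4 - 5/2) = 4489/16
TS = CS + PS = 4489/16 + 4489/16 = 4489/8

4489/8


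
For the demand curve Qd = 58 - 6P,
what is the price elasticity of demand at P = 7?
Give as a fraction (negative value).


dQ/dP = -6
At P = 7: Q = 58 - 6*7 = 16
E = (dQ/dP)(P/Q) = (-6)(7/16) = -21/8

-21/8


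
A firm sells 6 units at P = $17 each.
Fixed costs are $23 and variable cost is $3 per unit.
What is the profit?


Total Revenue = P * Q = 17 * 6 = $102
Total Cost = FC + VC*Q = 23 + 3*6 = $41
Profit = TR - TC = 102 - 41 = $61

$61


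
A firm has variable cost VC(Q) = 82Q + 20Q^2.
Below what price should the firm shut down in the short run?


AVC(Q) = VC(Q)/Q = 82 + 20Q
AVC is increasing in Q, so minimum AVC is at Q -> 0+.
Min AVC = 82
The firm should shut down if P < 82.

82


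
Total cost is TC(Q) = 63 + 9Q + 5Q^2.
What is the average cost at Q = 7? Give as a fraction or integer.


TC(7) = 63 + 9*7 + 5*7^2
TC(7) = 63 + 63 + 245 = 371
AC = TC/Q = 371/7 = 53

53


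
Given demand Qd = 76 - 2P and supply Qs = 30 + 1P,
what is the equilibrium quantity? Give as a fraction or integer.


First find equilibrium price:
76 - 2P = 30 + 1P
P* = 46/3 = 46/3
Then substitute into demand:
Q* = 76 - 2 * 46/3 = 136/3

136/3


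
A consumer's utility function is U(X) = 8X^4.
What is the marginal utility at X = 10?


MU = dU/dX = 8*4*X^(4-1)
MU = 32*X^3
At X = 10:
MU = 32 * 10^3
MU = 32 * 1000 = 32000

32000


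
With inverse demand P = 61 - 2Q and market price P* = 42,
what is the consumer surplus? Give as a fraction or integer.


Maximum willingness to pay (at Q=0): P_max = 61
Quantity demanded at P* = 42:
Q* = (61 - 42)/2 = 19/2
CS = (1/2) * Q* * (P_max - P*)
CS = (1/2) * 19/2 * (61 - 42)
CS = (1/2) * 19/2 * 19 = 361/4

361/4


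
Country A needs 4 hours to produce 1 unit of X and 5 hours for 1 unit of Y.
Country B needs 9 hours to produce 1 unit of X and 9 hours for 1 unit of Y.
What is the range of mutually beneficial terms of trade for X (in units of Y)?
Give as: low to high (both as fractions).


Opportunity cost of X for Country A = hours_X / hours_Y = 4/5 = 4/5 units of Y
Opportunity cost of X for Country B = hours_X / hours_Y = 9/9 = 1 units of Y
Terms of trade must be between the two opportunity costs.
Range: 4/5 to 1

4/5 to 1


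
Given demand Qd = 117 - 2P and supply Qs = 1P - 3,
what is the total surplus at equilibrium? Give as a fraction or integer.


Find equilibrium: 117 - 2P = 1P - 3
117 + 3 = 3P
P* = 120/3 = 40
Q* = 1*40 - 3 = 37
Inverse demand: P = 117/2 - Q/2, so P_max = 117/2
Inverse supply: P = 3 + Q/1, so P_min = 3
CS = (1/2) * 37 * (117/2 - 40) = 1369/4
PS = (1/2) * 37 * (40 - 3) = 1369/2
TS = CS + PS = 1369/4 + 1369/2 = 4107/4

4107/4


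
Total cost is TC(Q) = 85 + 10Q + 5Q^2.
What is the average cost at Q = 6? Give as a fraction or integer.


TC(6) = 85 + 10*6 + 5*6^2
TC(6) = 85 + 60 + 180 = 325
AC = TC/Q = 325/6 = 325/6

325/6


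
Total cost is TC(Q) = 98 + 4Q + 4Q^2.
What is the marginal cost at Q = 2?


MC = dTC/dQ = 4 + 2*4*Q
At Q = 2:
MC = 4 + 8*2
MC = 4 + 16 = 20

20


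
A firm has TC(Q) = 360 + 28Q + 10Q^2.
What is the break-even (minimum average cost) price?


AC(Q) = 360/Q + 28 + 10Q
To minimize: dAC/dQ = -360/Q^2 + 10 = 0
Q^2 = 360/10 = 36
Q* = 6
Min AC = 360/6 + 28 + 10*6
Min AC = 60 + 28 + 60 = 148

148


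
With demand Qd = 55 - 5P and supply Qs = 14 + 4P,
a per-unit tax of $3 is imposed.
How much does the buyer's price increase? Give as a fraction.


With a per-unit tax, the buyer's price increase depends on relative slopes.
Supply slope: d = 4, Demand slope: b = 5
Buyer's price increase = d * tax / (b + d)
= 4 * 3 / (5 + 4)
= 12 / 9 = 4/3

4/3


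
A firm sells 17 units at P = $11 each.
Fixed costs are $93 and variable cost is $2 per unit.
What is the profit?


Total Revenue = P * Q = 11 * 17 = $187
Total Cost = FC + VC*Q = 93 + 2*17 = $127
Profit = TR - TC = 187 - 127 = $60

$60


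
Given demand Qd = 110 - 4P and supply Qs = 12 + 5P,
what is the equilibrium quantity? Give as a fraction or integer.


First find equilibrium price:
110 - 4P = 12 + 5P
P* = 98/9 = 98/9
Then substitute into demand:
Q* = 110 - 4 * 98/9 = 598/9

598/9


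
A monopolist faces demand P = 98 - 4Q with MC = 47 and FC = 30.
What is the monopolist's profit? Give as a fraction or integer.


MR = MC: 98 - 8Q = 47
Q* = 51/8
P* = 98 - 4*51/8 = 145/2
Profit = (P* - MC)*Q* - FC
= (145/2 - 47)*51/8 - 30
= 51/2*51/8 - 30
= 2601/16 - 30 = 2121/16

2121/16


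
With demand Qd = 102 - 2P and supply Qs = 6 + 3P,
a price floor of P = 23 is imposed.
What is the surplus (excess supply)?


At P = 23:
Qd = 102 - 2*23 = 56
Qs = 6 + 3*23 = 75
Surplus = Qs - Qd = 75 - 56 = 19

19


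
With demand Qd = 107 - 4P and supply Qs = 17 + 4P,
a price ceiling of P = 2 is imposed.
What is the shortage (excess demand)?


At P = 2:
Qd = 107 - 4*2 = 99
Qs = 17 + 4*2 = 25
Shortage = Qd - Qs = 99 - 25 = 74

74


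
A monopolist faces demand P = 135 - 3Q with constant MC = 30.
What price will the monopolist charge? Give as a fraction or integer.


MR = 135 - 6Q
Set MR = MC: 135 - 6Q = 30
Q* = 35/2
Substitute into demand:
P* = 135 - 3*35/2 = 165/2

165/2


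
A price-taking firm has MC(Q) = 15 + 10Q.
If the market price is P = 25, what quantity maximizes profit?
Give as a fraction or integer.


In perfect competition, profit is maximized where P = MC.
25 = 15 + 10Q
10 = 10Q
Q* = 10/10 = 1

1


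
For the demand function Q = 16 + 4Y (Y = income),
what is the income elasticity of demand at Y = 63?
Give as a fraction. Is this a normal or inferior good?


dQ/dY = 4
At Y = 63: Q = 16 + 4*63 = 268
Ey = (dQ/dY)(Y/Q) = 4 * 63 / 268 = 63/67
Since Ey > 0, this is a normal good.

63/67 (normal good)


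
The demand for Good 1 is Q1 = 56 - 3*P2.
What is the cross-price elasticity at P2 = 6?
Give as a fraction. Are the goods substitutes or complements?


dQ1/dP2 = -3
At P2 = 6: Q1 = 56 - 3*6 = 38
Exy = (dQ1/dP2)(P2/Q1) = -3 * 6 / 38 = -9/19
Since Exy < 0, the goods are complements.

-9/19 (complements)


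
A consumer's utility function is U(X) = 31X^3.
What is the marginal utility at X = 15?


MU = dU/dX = 31*3*X^(3-1)
MU = 93*X^2
At X = 15:
MU = 93 * 15^2
MU = 93 * 225 = 20925

20925


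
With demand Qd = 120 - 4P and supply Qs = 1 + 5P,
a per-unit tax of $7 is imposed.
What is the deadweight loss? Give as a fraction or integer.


Pre-tax equilibrium quantity: Q* = 604/9
Post-tax equilibrium quantity: Q_tax = 464/9
Reduction in quantity: Q* - Q_tax = 140/9
DWL = (1/2) * tax * (Q* - Q_tax)
DWL = (1/2) * 7 * 140/9 = 490/9

490/9


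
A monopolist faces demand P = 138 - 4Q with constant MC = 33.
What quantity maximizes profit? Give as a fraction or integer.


TR = P*Q = (138 - 4Q)Q = 138Q - 4Q^2
MR = dTR/dQ = 138 - 8Q
Set MR = MC:
138 - 8Q = 33
105 = 8Q
Q* = 105/8 = 105/8

105/8


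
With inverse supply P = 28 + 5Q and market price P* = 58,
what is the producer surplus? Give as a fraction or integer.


Minimum supply price (at Q=0): P_min = 28
Quantity supplied at P* = 58:
Q* = (58 - 28)/5 = 6
PS = (1/2) * Q* * (P* - P_min)
PS = (1/2) * 6 * (58 - 28)
PS = (1/2) * 6 * 30 = 90

90


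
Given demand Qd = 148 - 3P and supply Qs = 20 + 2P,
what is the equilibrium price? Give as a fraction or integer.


At equilibrium, Qd = Qs.
148 - 3P = 20 + 2P
148 - 20 = 3P + 2P
128 = 5P
P* = 128/5 = 128/5

128/5


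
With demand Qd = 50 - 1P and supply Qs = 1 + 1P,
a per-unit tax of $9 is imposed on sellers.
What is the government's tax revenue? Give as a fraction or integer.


With tax on sellers, new supply: Qs' = 1 + 1(P - 9)
= 1P - 8
New equilibrium quantity:
Q_new = 21
Tax revenue = tax * Q_new = 9 * 21 = 189

189


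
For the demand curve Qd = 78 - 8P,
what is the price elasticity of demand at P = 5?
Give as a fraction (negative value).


dQ/dP = -8
At P = 5: Q = 78 - 8*5 = 38
E = (dQ/dP)(P/Q) = (-8)(5/38) = -20/19

-20/19


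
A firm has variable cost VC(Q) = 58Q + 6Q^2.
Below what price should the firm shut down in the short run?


AVC(Q) = VC(Q)/Q = 58 + 6Q
AVC is increasing in Q, so minimum AVC is at Q -> 0+.
Min AVC = 58
The firm should shut down if P < 58.

58


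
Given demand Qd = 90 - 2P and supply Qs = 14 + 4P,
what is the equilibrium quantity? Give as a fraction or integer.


First find equilibrium price:
90 - 2P = 14 + 4P
P* = 76/6 = 38/3
Then substitute into demand:
Q* = 90 - 2 * 38/3 = 194/3

194/3


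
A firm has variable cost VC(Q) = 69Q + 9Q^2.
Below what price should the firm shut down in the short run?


AVC(Q) = VC(Q)/Q = 69 + 9Q
AVC is increasing in Q, so minimum AVC is at Q -> 0+.
Min AVC = 69
The firm should shut down if P < 69.

69


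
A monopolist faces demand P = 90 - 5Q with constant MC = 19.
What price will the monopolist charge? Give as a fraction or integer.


MR = 90 - 10Q
Set MR = MC: 90 - 10Q = 19
Q* = 71/10
Substitute into demand:
P* = 90 - 5*71/10 = 109/2

109/2


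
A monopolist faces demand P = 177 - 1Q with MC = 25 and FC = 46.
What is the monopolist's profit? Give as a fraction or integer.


MR = MC: 177 - 2Q = 25
Q* = 76
P* = 177 - 1*76 = 101
Profit = (P* - MC)*Q* - FC
= (101 - 25)*76 - 46
= 76*76 - 46
= 5776 - 46 = 5730

5730


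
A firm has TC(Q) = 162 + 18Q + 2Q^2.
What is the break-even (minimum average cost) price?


AC(Q) = 162/Q + 18 + 2Q
To minimize: dAC/dQ = -162/Q^2 + 2 = 0
Q^2 = 162/2 = 81
Q* = 9
Min AC = 162/9 + 18 + 2*9
Min AC = 18 + 18 + 18 = 54

54


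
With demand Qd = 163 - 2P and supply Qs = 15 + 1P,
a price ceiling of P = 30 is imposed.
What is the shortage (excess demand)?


At P = 30:
Qd = 163 - 2*30 = 103
Qs = 15 + 1*30 = 45
Shortage = Qd - Qs = 103 - 45 = 58

58


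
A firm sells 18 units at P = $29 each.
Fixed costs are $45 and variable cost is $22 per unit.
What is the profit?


Total Revenue = P * Q = 29 * 18 = $522
Total Cost = FC + VC*Q = 45 + 22*18 = $441
Profit = TR - TC = 522 - 441 = $81

$81


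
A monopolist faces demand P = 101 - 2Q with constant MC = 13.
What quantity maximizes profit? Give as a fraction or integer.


TR = P*Q = (101 - 2Q)Q = 101Q - 2Q^2
MR = dTR/dQ = 101 - 4Q
Set MR = MC:
101 - 4Q = 13
88 = 4Q
Q* = 88/4 = 22

22


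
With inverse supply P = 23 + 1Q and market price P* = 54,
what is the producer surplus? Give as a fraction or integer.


Minimum supply price (at Q=0): P_min = 23
Quantity supplied at P* = 54:
Q* = (54 - 23)/1 = 31
PS = (1/2) * Q* * (P* - P_min)
PS = (1/2) * 31 * (54 - 23)
PS = (1/2) * 31 * 31 = 961/2

961/2


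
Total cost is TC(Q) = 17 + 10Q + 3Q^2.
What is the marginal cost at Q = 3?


MC = dTC/dQ = 10 + 2*3*Q
At Q = 3:
MC = 10 + 6*3
MC = 10 + 18 = 28

28


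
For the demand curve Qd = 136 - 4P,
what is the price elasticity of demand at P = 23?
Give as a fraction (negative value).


dQ/dP = -4
At P = 23: Q = 136 - 4*23 = 44
E = (dQ/dP)(P/Q) = (-4)(23/44) = -23/11

-23/11


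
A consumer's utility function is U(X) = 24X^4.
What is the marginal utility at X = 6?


MU = dU/dX = 24*4*X^(4-1)
MU = 96*X^3
At X = 6:
MU = 96 * 6^3
MU = 96 * 216 = 20736

20736


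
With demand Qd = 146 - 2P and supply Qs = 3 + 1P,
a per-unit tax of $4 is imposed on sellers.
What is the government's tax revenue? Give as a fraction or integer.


With tax on sellers, new supply: Qs' = 3 + 1(P - 4)
= 1P - 1
New equilibrium quantity:
Q_new = 48
Tax revenue = tax * Q_new = 4 * 48 = 192

192


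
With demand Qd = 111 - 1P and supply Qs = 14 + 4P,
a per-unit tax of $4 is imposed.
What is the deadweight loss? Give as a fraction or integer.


Pre-tax equilibrium quantity: Q* = 458/5
Post-tax equilibrium quantity: Q_tax = 442/5
Reduction in quantity: Q* - Q_tax = 16/5
DWL = (1/2) * tax * (Q* - Q_tax)
DWL = (1/2) * 4 * 16/5 = 32/5

32/5


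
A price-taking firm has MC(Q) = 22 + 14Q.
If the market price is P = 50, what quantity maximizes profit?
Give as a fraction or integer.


In perfect competition, profit is maximized where P = MC.
50 = 22 + 14Q
28 = 14Q
Q* = 28/14 = 2

2


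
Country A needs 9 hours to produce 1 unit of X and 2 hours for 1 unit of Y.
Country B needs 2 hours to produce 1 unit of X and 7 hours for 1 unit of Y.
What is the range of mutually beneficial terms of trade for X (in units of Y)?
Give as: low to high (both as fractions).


Opportunity cost of X for Country A = hours_X / hours_Y = 9/2 = 9/2 units of Y
Opportunity cost of X for Country B = hours_X / hours_Y = 2/7 = 2/7 units of Y
Terms of trade must be between the two opportunity costs.
Range: 2/7 to 9/2

2/7 to 9/2


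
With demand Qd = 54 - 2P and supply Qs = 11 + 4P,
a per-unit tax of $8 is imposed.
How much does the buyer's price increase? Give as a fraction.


With a per-unit tax, the buyer's price increase depends on relative slopes.
Supply slope: d = 4, Demand slope: b = 2
Buyer's price increase = d * tax / (b + d)
= 4 * 8 / (2 + 4)
= 32 / 6 = 16/3

16/3


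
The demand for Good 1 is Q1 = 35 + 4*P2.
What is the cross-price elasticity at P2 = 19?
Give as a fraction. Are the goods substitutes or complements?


dQ1/dP2 = 4
At P2 = 19: Q1 = 35 + 4*19 = 111
Exy = (dQ1/dP2)(P2/Q1) = 4 * 19 / 111 = 76/111
Since Exy > 0, the goods are substitutes.

76/111 (substitutes)


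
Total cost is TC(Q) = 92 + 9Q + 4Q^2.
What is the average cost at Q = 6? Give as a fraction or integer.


TC(6) = 92 + 9*6 + 4*6^2
TC(6) = 92 + 54 + 144 = 290
AC = TC/Q = 290/6 = 145/3

145/3


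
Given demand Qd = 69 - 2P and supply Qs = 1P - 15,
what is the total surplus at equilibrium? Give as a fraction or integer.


Find equilibrium: 69 - 2P = 1P - 15
69 + 15 = 3P
P* = 84/3 = 28
Q* = 1*28 - 15 = 13
Inverse demand: P = 69/2 - Q/2, so P_max = 69/2
Inverse supply: P = 15 + Q/1, so P_min = 15
CS = (1/2) * 13 * (69/2 - 28) = 169/4
PS = (1/2) * 13 * (28 - 15) = 169/2
TS = CS + PS = 169/4 + 169/2 = 507/4

507/4


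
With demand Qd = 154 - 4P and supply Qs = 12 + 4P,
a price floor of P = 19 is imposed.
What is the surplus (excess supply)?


At P = 19:
Qd = 154 - 4*19 = 78
Qs = 12 + 4*19 = 88
Surplus = Qs - Qd = 88 - 78 = 10

10


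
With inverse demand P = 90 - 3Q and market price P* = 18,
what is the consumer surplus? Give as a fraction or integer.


Maximum willingness to pay (at Q=0): P_max = 90
Quantity demanded at P* = 18:
Q* = (90 - 18)/3 = 24
CS = (1/2) * Q* * (P_max - P*)
CS = (1/2) * 24 * (90 - 18)
CS = (1/2) * 24 * 72 = 864

864


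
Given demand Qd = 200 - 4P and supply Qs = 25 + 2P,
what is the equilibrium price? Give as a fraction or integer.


At equilibrium, Qd = Qs.
200 - 4P = 25 + 2P
200 - 25 = 4P + 2P
175 = 6P
P* = 175/6 = 175/6

175/6


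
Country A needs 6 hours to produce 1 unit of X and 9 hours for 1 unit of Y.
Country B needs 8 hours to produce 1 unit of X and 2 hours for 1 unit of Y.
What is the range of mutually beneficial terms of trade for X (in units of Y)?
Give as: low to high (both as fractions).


Opportunity cost of X for Country A = hours_X / hours_Y = 6/9 = 2/3 units of Y
Opportunity cost of X for Country B = hours_X / hours_Y = 8/2 = 4 units of Y
Terms of trade must be between the two opportunity costs.
Range: 2/3 to 4

2/3 to 4


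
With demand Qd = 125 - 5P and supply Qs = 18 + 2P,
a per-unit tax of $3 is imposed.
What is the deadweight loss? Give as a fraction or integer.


Pre-tax equilibrium quantity: Q* = 340/7
Post-tax equilibrium quantity: Q_tax = 310/7
Reduction in quantity: Q* - Q_tax = 30/7
DWL = (1/2) * tax * (Q* - Q_tax)
DWL = (1/2) * 3 * 30/7 = 45/7

45/7


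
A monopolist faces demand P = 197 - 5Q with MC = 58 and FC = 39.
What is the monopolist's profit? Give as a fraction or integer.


MR = MC: 197 - 10Q = 58
Q* = 139/10
P* = 197 - 5*139/10 = 255/2
Profit = (P* - MC)*Q* - FC
= (255/2 - 58)*139/10 - 39
= 139/2*139/10 - 39
= 19321/20 - 39 = 18541/20

18541/20


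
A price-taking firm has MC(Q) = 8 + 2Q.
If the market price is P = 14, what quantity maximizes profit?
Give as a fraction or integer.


In perfect competition, profit is maximized where P = MC.
14 = 8 + 2Q
6 = 2Q
Q* = 6/2 = 3

3


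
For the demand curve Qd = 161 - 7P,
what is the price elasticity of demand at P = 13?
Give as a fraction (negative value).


dQ/dP = -7
At P = 13: Q = 161 - 7*13 = 70
E = (dQ/dP)(P/Q) = (-7)(13/70) = -13/10

-13/10


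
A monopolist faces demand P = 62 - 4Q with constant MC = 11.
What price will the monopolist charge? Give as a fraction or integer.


MR = 62 - 8Q
Set MR = MC: 62 - 8Q = 11
Q* = 51/8
Substitute into demand:
P* = 62 - 4*51/8 = 73/2

73/2


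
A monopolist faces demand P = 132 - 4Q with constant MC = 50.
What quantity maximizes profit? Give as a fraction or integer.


TR = P*Q = (132 - 4Q)Q = 132Q - 4Q^2
MR = dTR/dQ = 132 - 8Q
Set MR = MC:
132 - 8Q = 50
82 = 8Q
Q* = 82/8 = 41/4

41/4


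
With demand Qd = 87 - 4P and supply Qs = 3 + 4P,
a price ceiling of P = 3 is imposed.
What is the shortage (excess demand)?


At P = 3:
Qd = 87 - 4*3 = 75
Qs = 3 + 4*3 = 15
Shortage = Qd - Qs = 75 - 15 = 60

60


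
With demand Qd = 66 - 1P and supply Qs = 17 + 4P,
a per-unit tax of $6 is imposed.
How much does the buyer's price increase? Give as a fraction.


With a per-unit tax, the buyer's price increase depends on relative slopes.
Supply slope: d = 4, Demand slope: b = 1
Buyer's price increase = d * tax / (b + d)
= 4 * 6 / (1 + 4)
= 24 / 5 = 24/5

24/5


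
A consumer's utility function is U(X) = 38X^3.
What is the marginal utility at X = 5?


MU = dU/dX = 38*3*X^(3-1)
MU = 114*X^2
At X = 5:
MU = 114 * 5^2
MU = 114 * 25 = 2850

2850


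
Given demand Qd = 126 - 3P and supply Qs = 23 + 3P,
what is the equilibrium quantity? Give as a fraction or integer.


First find equilibrium price:
126 - 3P = 23 + 3P
P* = 103/6 = 103/6
Then substitute into demand:
Q* = 126 - 3 * 103/6 = 149/2

149/2


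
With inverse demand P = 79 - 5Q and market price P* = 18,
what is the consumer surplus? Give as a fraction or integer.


Maximum willingness to pay (at Q=0): P_max = 79
Quantity demanded at P* = 18:
Q* = (79 - 18)/5 = 61/5
CS = (1/2) * Q* * (P_max - P*)
CS = (1/2) * 61/5 * (79 - 18)
CS = (1/2) * 61/5 * 61 = 3721/10

3721/10


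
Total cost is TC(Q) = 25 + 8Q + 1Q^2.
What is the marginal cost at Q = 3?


MC = dTC/dQ = 8 + 2*1*Q
At Q = 3:
MC = 8 + 2*3
MC = 8 + 6 = 14

14


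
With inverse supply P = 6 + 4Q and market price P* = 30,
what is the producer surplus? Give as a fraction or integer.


Minimum supply price (at Q=0): P_min = 6
Quantity supplied at P* = 30:
Q* = (30 - 6)/4 = 6
PS = (1/2) * Q* * (P* - P_min)
PS = (1/2) * 6 * (30 - 6)
PS = (1/2) * 6 * 24 = 72

72


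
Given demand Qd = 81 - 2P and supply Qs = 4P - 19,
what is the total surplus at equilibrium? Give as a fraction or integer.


Find equilibrium: 81 - 2P = 4P - 19
81 + 19 = 6P
P* = 100/6 = 50/3
Q* = 4*50/3 - 19 = 143/3
Inverse demand: P = 81/2 - Q/2, so P_max = 81/2
Inverse supply: P = 19/4 + Q/4, so P_min = 19/4
CS = (1/2) * 143/3 * (81/2 - 50/3) = 20449/36
PS = (1/2) * 143/3 * (50/3 - 19/4) = 20449/72
TS = CS + PS = 20449/36 + 20449/72 = 20449/24

20449/24


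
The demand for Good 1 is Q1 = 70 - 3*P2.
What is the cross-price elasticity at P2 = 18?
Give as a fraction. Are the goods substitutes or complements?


dQ1/dP2 = -3
At P2 = 18: Q1 = 70 - 3*18 = 16
Exy = (dQ1/dP2)(P2/Q1) = -3 * 18 / 16 = -27/8
Since Exy < 0, the goods are complements.

-27/8 (complements)


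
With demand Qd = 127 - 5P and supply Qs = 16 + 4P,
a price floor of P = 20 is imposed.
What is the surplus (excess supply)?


At P = 20:
Qd = 127 - 5*20 = 27
Qs = 16 + 4*20 = 96
Surplus = Qs - Qd = 96 - 27 = 69

69


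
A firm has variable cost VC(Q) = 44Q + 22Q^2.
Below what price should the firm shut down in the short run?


AVC(Q) = VC(Q)/Q = 44 + 22Q
AVC is increasing in Q, so minimum AVC is at Q -> 0+.
Min AVC = 44
The firm should shut down if P < 44.

44


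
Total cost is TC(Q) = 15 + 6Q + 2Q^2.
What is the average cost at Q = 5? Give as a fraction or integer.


TC(5) = 15 + 6*5 + 2*5^2
TC(5) = 15 + 30 + 50 = 95
AC = TC/Q = 95/5 = 19

19


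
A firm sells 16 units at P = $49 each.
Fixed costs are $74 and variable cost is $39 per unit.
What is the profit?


Total Revenue = P * Q = 49 * 16 = $784
Total Cost = FC + VC*Q = 74 + 39*16 = $698
Profit = TR - TC = 784 - 698 = $86

$86


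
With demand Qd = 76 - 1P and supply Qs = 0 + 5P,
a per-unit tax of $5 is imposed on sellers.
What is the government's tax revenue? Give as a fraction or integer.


With tax on sellers, new supply: Qs' = 0 + 5(P - 5)
= 5P - 25
New equilibrium quantity:
Q_new = 355/6
Tax revenue = tax * Q_new = 5 * 355/6 = 1775/6

1775/6


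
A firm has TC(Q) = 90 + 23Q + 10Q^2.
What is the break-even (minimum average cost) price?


AC(Q) = 90/Q + 23 + 10Q
To minimize: dAC/dQ = -90/Q^2 + 10 = 0
Q^2 = 90/10 = 9
Q* = 3
Min AC = 90/3 + 23 + 10*3
Min AC = 30 + 23 + 30 = 83

83


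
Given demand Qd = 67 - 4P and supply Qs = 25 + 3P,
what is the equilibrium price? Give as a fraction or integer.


At equilibrium, Qd = Qs.
67 - 4P = 25 + 3P
67 - 25 = 4P + 3P
42 = 7P
P* = 42/7 = 6

6


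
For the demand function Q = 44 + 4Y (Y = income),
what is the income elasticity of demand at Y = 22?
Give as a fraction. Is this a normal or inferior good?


dQ/dY = 4
At Y = 22: Q = 44 + 4*22 = 132
Ey = (dQ/dY)(Y/Q) = 4 * 22 / 132 = 2/3
Since Ey > 0, this is a normal good.

2/3 (normal good)


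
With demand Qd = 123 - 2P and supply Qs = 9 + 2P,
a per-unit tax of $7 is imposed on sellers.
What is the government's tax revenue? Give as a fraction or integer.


With tax on sellers, new supply: Qs' = 9 + 2(P - 7)
= 2P - 5
New equilibrium quantity:
Q_new = 59
Tax revenue = tax * Q_new = 7 * 59 = 413

413


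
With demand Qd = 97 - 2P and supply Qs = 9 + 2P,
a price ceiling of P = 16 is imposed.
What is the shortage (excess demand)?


At P = 16:
Qd = 97 - 2*16 = 65
Qs = 9 + 2*16 = 41
Shortage = Qd - Qs = 65 - 41 = 24

24


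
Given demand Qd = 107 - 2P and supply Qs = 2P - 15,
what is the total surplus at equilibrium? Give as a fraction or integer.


Find equilibrium: 107 - 2P = 2P - 15
107 + 15 = 4P
P* = 122/4 = 61/2
Q* = 2*61/2 - 15 = 46
Inverse demand: P = 107/2 - Q/2, so P_max = 107/2
Inverse supply: P = 15/2 + Q/2, so P_min = 15/2
CS = (1/2) * 46 * (107/2 - 61/2) = 529
PS = (1/2) * 46 * (61/2 - 15/2) = 529
TS = CS + PS = 529 + 529 = 1058

1058


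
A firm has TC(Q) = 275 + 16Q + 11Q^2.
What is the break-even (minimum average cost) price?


AC(Q) = 275/Q + 16 + 11Q
To minimize: dAC/dQ = -275/Q^2 + 11 = 0
Q^2 = 275/11 = 25
Q* = 5
Min AC = 275/5 + 16 + 11*5
Min AC = 55 + 16 + 55 = 126

126


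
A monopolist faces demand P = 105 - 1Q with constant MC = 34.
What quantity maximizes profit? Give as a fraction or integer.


TR = P*Q = (105 - 1Q)Q = 105Q - 1Q^2
MR = dTR/dQ = 105 - 2Q
Set MR = MC:
105 - 2Q = 34
71 = 2Q
Q* = 71/2 = 71/2

71/2


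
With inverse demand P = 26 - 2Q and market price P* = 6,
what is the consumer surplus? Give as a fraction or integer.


Maximum willingness to pay (at Q=0): P_max = 26
Quantity demanded at P* = 6:
Q* = (26 - 6)/2 = 10
CS = (1/2) * Q* * (P_max - P*)
CS = (1/2) * 10 * (26 - 6)
CS = (1/2) * 10 * 20 = 100

100


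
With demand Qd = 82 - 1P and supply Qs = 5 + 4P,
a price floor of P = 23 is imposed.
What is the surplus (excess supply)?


At P = 23:
Qd = 82 - 1*23 = 59
Qs = 5 + 4*23 = 97
Surplus = Qs - Qd = 97 - 59 = 38

38


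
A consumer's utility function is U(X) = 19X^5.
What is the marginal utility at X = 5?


MU = dU/dX = 19*5*X^(5-1)
MU = 95*X^4
At X = 5:
MU = 95 * 5^4
MU = 95 * 625 = 59375

59375


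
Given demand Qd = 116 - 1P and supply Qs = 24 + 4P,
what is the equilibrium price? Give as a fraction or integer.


At equilibrium, Qd = Qs.
116 - 1P = 24 + 4P
116 - 24 = 1P + 4P
92 = 5P
P* = 92/5 = 92/5

92/5


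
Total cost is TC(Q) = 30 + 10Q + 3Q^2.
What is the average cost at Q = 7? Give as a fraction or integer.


TC(7) = 30 + 10*7 + 3*7^2
TC(7) = 30 + 70 + 147 = 247
AC = TC/Q = 247/7 = 247/7

247/7


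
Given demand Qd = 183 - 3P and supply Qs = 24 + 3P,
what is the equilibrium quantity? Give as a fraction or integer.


First find equilibrium price:
183 - 3P = 24 + 3P
P* = 159/6 = 53/2
Then substitute into demand:
Q* = 183 - 3 * 53/2 = 207/2

207/2


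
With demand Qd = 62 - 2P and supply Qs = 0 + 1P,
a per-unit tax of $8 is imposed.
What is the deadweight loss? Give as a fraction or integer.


Pre-tax equilibrium quantity: Q* = 62/3
Post-tax equilibrium quantity: Q_tax = 46/3
Reduction in quantity: Q* - Q_tax = 16/3
DWL = (1/2) * tax * (Q* - Q_tax)
DWL = (1/2) * 8 * 16/3 = 64/3

64/3


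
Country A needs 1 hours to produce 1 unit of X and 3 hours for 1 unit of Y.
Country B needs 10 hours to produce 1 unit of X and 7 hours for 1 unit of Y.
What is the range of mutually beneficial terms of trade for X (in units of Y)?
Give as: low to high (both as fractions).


Opportunity cost of X for Country A = hours_X / hours_Y = 1/3 = 1/3 units of Y
Opportunity cost of X for Country B = hours_X / hours_Y = 10/7 = 10/7 units of Y
Terms of trade must be between the two opportunity costs.
Range: 1/3 to 10/7

1/3 to 10/7


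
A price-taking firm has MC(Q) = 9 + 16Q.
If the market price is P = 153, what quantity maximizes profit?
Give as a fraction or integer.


In perfect competition, profit is maximized where P = MC.
153 = 9 + 16Q
144 = 16Q
Q* = 144/16 = 9

9


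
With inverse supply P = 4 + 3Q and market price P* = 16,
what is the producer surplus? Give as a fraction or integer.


Minimum supply price (at Q=0): P_min = 4
Quantity supplied at P* = 16:
Q* = (16 - 4)/3 = 4
PS = (1/2) * Q* * (P* - P_min)
PS = (1/2) * 4 * (16 - 4)
PS = (1/2) * 4 * 12 = 24

24


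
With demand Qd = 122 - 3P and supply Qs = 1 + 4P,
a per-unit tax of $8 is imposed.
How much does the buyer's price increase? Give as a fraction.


With a per-unit tax, the buyer's price increase depends on relative slopes.
Supply slope: d = 4, Demand slope: b = 3
Buyer's price increase = d * tax / (b + d)
= 4 * 8 / (3 + 4)
= 32 / 7 = 32/7

32/7
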